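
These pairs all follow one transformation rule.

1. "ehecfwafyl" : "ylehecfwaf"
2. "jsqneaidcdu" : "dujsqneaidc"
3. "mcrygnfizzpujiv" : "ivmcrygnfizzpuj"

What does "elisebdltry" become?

ryelisebdlt

Rule — move the last 2 characters to the front (rotate right by 2).
Doing the same to "elisebdltry": "ryelisebdlt".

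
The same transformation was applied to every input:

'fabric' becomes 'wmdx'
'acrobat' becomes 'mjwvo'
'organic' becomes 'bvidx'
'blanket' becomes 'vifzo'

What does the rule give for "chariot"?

vmdjo

Looking at the pairs, the operation is to shift every letter 5 places backward in the alphabet (wrapping around), then delete the first 2 characters.
Applying both steps to "chariot": "xcvmdjo", then "vmdjo".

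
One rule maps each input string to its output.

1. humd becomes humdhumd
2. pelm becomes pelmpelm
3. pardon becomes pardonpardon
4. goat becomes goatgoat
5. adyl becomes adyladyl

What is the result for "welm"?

The pattern: write the whole string twice.
On "welm" that produces "welmwelm".

welmwelm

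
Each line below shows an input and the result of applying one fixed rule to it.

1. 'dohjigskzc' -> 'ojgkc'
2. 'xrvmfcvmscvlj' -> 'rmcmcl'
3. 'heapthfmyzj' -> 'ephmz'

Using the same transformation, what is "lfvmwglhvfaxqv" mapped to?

The pattern: keep every other character starting from the second (positions 2nd, 4th, 6th, ...).
For "lfvmwglhvfaxqv" the result is "fmghfxv".

fmghfxv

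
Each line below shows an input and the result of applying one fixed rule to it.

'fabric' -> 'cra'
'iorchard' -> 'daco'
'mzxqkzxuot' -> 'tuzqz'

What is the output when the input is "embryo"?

Rule — reverse the string, then keep every other character starting from the first (positions 1st, 3rd, 5th, ...).
Starting from "embryo": after the first operation, "oyrbme"; after the second, "orm".

orm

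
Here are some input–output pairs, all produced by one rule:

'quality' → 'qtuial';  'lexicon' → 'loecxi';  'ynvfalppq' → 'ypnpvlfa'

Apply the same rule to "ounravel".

oeuvnar

What's happening: delete the last character, then take characters alternately from the front and the back (1st, last, 2nd, 2nd-last, ...).
For "ounravel", step one produces "ounrave"; step two turns that into "oeuvnar".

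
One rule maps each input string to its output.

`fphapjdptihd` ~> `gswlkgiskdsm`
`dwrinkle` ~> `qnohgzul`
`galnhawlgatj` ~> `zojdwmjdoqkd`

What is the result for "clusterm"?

Rule — swap the front and back halves of the string, then shift every letter 3 places forward in the alphabet (wrapping around).
Applying both steps to "clusterm": "termclus", then "whupfoxv".

whupfoxv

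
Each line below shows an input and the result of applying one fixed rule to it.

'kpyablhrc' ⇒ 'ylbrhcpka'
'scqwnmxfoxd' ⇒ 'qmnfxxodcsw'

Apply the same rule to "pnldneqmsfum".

Each output is the input with this applied: swap each adjacent pair of characters (1↔2, 3↔4, ...), then move the first 3 characters to the end (rotate left by 3).
"pnldneqmsfum" → "npdlenmqfsmu" → "lenmqfsmunpd".
(Check on "scqwnmxfoxd": → "cswqmnfxxod" → "qmnfxxodcsw" ✓)

lenmqfsmunpd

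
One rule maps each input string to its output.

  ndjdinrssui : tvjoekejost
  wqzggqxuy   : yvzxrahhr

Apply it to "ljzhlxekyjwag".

The transformation: move the last 3 characters to the front (rotate right by 3), then shift every letter 1 place forward in the alphabet (wrapping around).
Starting from "ljzhlxekyjwag": after the first operation, "wagljzhlxekyj"; after the second, "xbhmkaimyflzk".
(Check on "ndjdinrssui": → "suindjdinrs" → "tvjoekejost" ✓)

xbhmkaimyflzk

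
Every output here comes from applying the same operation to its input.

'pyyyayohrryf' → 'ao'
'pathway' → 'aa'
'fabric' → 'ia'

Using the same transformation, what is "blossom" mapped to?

The transformation: move the first 3 characters to the end (rotate left by 3), then keep only the vowels.
"blossom" → "ssomblo" → "oo".
(Check on "pyyyayohrryf": → "yayohrryfpyy" → "ao" ✓)

oo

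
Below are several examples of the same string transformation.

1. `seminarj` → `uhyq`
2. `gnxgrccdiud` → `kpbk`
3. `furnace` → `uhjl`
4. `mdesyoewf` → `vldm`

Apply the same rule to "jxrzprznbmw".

uitd

Each output is the input with this applied: shift every letter 7 places forward in the alphabet (wrapping around), then keep only the last 4 characters.
Working it through for "jxrzprznbmw": intermediate "qeygwyguitd", final "uitd".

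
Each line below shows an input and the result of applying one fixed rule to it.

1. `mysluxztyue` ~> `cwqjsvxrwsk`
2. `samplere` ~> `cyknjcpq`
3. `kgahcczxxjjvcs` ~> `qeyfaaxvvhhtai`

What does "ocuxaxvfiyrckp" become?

nasvyvtdgwpaim

Each output is the input with this applied: shift every letter 2 places backward in the alphabet (wrapping around), then swap the first and last characters.
For "ocuxaxvfiyrckp", step one produces "masvyvtdgwpain"; step two turns that into "nasvyvtdgwpaim".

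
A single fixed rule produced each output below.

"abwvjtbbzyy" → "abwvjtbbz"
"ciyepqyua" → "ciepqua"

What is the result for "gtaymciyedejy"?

Rule — remove every "y".
Doing the same to "gtaymciyedejy": "gtamciedej".

gtamciedej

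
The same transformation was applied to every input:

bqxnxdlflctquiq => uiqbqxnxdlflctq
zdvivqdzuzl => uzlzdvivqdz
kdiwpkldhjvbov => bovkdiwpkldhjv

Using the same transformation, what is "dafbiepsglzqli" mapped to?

The pattern: move the last 3 characters to the front (rotate right by 3).
On "dafbiepsglzqli" that produces "qlidafbiepsglz".

qlidafbiepsglz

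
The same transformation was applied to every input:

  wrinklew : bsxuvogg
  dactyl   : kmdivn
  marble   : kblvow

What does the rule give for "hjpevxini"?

tzofhsxsr

The transformation: move the first character to the end, then shift every letter 10 places forward in the alphabet (wrapping around).
Applying both steps to "hjpevxini": "jpevxinih", then "tzofhsxsr".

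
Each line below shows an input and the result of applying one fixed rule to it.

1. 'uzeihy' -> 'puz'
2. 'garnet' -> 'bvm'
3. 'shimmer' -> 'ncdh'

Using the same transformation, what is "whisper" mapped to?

The rule is to shift every letter 5 places backward in the alphabet (wrapping around), then delete the last 3 characters.
For "whisper", step one produces "rcdnkzm"; step two turns that into "rcdn".

rcdn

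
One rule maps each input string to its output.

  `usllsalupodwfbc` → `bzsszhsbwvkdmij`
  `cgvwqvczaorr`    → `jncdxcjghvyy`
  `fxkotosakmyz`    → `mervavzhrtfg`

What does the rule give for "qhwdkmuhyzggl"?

The transformation: shift every letter 7 places forward in the alphabet (wrapping around).
Applying that to "qhwdkmuhyzggl" gives "xodkrtbofgnns".

xodkrtbofgnns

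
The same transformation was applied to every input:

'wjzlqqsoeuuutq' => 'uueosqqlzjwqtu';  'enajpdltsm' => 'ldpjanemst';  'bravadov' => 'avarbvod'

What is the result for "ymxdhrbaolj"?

abrhdxmyjlo

Looking at the pairs, the operation is to move the last 3 characters to the front (rotate right by 3), then reverse the string.
On "ymxdhrbaolj": the first step gives "oljymxdhrba", and the second then gives "abrhdxmyjlo".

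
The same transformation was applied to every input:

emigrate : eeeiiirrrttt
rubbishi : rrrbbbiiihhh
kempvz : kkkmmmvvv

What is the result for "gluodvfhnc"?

The rule is to keep every other character starting from the first (positions 1st, 3rd, 5th, ...), then repeat every character 3 times.
Applying both steps to "gluodvfhnc": "gudfn", then "ggguuudddfffnnn".
(Check on "kempvz": → "kmv" → "kkkmmmvvv" ✓)

ggguuudddfffnnn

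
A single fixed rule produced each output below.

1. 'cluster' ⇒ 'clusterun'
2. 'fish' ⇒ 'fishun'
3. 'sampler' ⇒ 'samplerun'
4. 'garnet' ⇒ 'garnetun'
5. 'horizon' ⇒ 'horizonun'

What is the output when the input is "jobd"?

jobdun

Rule — append "un".
Doing the same to "jobd": "jobdun".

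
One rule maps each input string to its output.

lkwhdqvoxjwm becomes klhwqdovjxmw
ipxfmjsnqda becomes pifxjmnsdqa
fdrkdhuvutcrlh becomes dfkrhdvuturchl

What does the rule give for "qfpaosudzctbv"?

fqapsoduczbtv

Looking at the pairs, the operation is to swap each adjacent pair of characters (1↔2, 3↔4, ...).
Applying that to "qfpaosudzctbv" gives "fqapsoduczbtv".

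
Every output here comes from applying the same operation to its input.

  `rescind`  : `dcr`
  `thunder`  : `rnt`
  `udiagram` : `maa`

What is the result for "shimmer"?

What's happening: swap the first and last characters, then keep one character in every 3, starting at position 1 (positions 1st, 4th, 7th, ...).
Applying both steps to "shimmer": "rhimmes", then "rms".

rms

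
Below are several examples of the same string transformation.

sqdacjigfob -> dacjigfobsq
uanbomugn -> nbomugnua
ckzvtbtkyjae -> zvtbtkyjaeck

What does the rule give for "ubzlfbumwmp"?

Looking at the pairs, the operation is to move the first 2 characters to the end (rotate left by 2).
For "ubzlfbumwmp" the result is "zlfbumwmpub".

zlfbumwmpub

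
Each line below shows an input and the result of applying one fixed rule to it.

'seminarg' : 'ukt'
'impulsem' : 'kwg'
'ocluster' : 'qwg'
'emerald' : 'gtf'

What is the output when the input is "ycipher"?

Looking at the pairs, the operation is to shift every letter 2 places forward in the alphabet (wrapping around), then keep one character in every 3, starting at position 1 (positions 1st, 4th, 7th, ...).
For "ycipher" the result is "art".

art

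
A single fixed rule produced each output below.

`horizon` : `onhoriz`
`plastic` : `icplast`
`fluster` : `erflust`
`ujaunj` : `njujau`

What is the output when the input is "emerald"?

ldemera

The transformation: move the last 2 characters to the front (rotate right by 2).
"emerald" → "ldemera".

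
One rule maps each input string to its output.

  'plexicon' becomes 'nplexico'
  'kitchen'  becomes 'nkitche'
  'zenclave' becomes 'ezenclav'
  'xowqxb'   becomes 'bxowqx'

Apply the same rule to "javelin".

The rule is to move the last character to the front.
Applying that to "javelin" gives "njaveli".

njaveli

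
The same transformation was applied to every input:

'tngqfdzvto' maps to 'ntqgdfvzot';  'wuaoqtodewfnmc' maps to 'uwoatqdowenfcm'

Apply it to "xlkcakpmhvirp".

lxckkampvhrip

The pattern: swap each adjacent pair of characters (1↔2, 3↔4, ...).
"xlkcakpmhvirp" → "lxckkampvhrip".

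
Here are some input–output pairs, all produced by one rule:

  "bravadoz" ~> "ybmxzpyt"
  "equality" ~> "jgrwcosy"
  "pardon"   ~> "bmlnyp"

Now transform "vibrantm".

In each case the input is transformed by: shift every letter 2 places backward in the alphabet (wrapping around), then swap the front and back halves of the string.
On "vibrantm": the first step gives "tgzpylrk", and the second then gives "ylrktgzp".

ylrktgzp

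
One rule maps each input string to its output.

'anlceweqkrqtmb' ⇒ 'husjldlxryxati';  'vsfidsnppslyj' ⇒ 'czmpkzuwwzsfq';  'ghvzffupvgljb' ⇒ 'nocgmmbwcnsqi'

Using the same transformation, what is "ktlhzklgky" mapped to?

The rule is to shift every letter 7 places forward in the alphabet (wrapping around).
"ktlhzklgky" → "rasogrsnrf".

rasogrsnrf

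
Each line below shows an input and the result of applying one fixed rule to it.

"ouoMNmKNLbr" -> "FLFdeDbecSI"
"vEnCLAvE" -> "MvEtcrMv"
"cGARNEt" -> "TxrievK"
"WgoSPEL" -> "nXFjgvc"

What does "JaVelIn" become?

The rule is to flip the case of every letter, then shift every letter 9 places backward in the alphabet (wrapping around).
On "JaVelIn": the first step gives "jAvELiN", and the second then gives "aRmVCzE".

aRmVCzE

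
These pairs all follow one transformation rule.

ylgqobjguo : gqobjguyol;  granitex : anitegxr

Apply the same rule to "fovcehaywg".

What's happening: swap the first and last characters, then move the first 2 characters to the end (rotate left by 2).
Working it through for "fovcehaywg": intermediate "govcehaywf", final "vcehaywfgo".
(Check on "ylgqobjguo": → "olgqobjguy" → "gqobjguyol" ✓)

vcehaywfgo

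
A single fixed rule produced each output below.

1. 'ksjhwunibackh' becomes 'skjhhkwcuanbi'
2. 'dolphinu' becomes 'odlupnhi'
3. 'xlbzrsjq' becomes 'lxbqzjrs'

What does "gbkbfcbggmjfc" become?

The rule is to move the first character to the end, then take characters alternately from the front and the back (1st, last, 2nd, 2nd-last, ...).
"gbkbfcbggmjfc" → "bkbfcbggmjfcg" → "bgkcbffjcmbgg".

bgkcbffjcmbgg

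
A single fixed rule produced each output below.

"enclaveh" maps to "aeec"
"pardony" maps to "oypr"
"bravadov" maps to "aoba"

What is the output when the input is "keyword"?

What's happening: keep every other character starting from the first (positions 1st, 3rd, 5th, ...), then move the first 2 characters to the end (rotate left by 2).
On "keyword": the first step gives "kyod", and the second then gives "odky".

odky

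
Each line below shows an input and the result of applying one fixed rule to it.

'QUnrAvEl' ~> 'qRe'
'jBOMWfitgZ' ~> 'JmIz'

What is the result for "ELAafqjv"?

eAJ

Looking at the pairs, the operation is to keep one character in every 3, starting at position 1 (positions 1st, 4th, 7th, ...), then flip the case of every letter.
Applying both steps to "ELAafqjv": "Eaj", then "eAJ".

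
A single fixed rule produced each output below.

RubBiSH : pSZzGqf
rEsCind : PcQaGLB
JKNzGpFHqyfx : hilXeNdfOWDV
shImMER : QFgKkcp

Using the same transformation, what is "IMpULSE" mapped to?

gkNsjqc

Rule — shift every letter 2 places backward in the alphabet (wrapping around), then flip the case of every letter.
For "IMpULSE" the result is "gkNsjqc".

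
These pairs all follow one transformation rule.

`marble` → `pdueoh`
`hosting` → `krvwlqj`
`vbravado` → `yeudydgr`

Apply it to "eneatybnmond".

hqhdwbeqprqg

What's happening: shift every letter 3 places forward in the alphabet (wrapping around).
On "eneatybnmond" that produces "hqhdwbeqprqg".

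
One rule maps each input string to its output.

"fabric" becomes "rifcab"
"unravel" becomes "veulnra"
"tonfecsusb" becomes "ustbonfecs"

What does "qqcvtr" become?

In each case the input is transformed by: swap the first and last characters, then move the last 3 characters to the front (rotate right by 3).
Starting from "qqcvtr": after the first operation, "rqcvtq"; after the second, "vtqrqc".

vtqrqc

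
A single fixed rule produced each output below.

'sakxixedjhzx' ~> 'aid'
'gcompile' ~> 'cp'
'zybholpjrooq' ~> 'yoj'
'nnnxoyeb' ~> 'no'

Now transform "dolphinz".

The rule is to keep one character in every 3, starting at position 2 (positions 2nd, 5th, 8th, ...), then delete the last character.
Applying both steps to "dolphinz": "ohz", then "oh".

oh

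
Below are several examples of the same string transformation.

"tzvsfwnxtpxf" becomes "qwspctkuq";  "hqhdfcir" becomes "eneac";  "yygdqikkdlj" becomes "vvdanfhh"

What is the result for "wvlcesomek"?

In each case the input is transformed by: delete the last 3 characters, then shift every letter 3 places backward in the alphabet (wrapping around).
Applying that to "wvlcesomek" gives "tsizbpl".

tsizbpl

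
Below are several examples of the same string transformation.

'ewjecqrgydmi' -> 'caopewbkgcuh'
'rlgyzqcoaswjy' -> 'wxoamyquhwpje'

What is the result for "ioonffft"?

ldddrgmm

What's happening: shift every letter 2 places backward in the alphabet (wrapping around), then move the first 3 characters to the end (rotate left by 3).
"ioonffft" → "gmmldddr" → "ldddrgmm".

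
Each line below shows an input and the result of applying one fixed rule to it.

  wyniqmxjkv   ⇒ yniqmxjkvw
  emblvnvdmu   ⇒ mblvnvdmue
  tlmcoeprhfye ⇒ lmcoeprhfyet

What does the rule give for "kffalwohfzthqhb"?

ffalwohfzthqhbk

What's happening: move the first character to the end.
"kffalwohfzthqhb" → "ffalwohfzthqhbk".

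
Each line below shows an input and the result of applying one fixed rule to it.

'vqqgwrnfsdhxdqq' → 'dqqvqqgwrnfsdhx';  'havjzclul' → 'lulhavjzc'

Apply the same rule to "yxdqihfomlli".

Looking at the pairs, the operation is to move the last 3 characters to the front (rotate right by 3).
"yxdqihfomlli" → "lliyxdqihfom".

lliyxdqihfom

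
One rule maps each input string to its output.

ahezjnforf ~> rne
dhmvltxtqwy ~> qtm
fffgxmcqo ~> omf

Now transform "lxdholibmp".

mld

Each output is the input with this applied: keep one character in every 3, starting at position 3 (positions 3rd, 6th, 9th, ...), then reverse the string.
Applying both steps to "lxdholibmp": "dlm", then "mld".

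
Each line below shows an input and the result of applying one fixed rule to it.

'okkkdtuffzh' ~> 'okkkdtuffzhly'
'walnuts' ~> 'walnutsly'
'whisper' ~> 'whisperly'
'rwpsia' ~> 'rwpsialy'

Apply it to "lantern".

The transformation: append "ly".
On "lantern" that produces "lanternly".

lanternly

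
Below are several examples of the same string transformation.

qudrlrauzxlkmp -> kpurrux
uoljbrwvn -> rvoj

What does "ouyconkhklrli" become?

llucnh

What's happening: keep every other character starting from the second (positions 2nd, 4th, 6th, ...), then move the last 2 characters to the front (rotate right by 2).
"ouyconkhklrli" → "ucnhll" → "llucnh".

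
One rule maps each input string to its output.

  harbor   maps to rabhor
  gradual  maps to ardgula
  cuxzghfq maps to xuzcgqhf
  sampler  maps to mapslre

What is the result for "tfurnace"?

ufrtneac

What's happening: move the first 2 characters to the end (rotate left by 2), then take characters alternately from the front and the back (1st, last, 2nd, 2nd-last, ...).
Working it through for "tfurnace": intermediate "urnacetf", final "ufrtneac".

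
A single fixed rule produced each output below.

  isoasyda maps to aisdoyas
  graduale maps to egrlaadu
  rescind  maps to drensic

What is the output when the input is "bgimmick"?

What's happening: swap the first and last characters, then take characters alternately from the front and the back (1st, last, 2nd, 2nd-last, ...).
"bgimmick" → "kbgciimm".

kbgciimm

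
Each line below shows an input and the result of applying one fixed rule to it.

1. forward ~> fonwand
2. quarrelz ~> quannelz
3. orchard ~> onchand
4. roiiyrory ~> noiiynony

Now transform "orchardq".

In each case the input is transformed by: replace every "r" with "n".
So "orchardq" becomes "onchandq".

onchandq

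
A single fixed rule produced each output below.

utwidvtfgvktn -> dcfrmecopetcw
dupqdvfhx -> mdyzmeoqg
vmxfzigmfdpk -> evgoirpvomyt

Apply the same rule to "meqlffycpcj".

Each output is the input with this applied: shift every letter 9 places forward in the alphabet (wrapping around).
On "meqlffycpcj" that produces "vnzuoohlyls".

vnzuoohlyls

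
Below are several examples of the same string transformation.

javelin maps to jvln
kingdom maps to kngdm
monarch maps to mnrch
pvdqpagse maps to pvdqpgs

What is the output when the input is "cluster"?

Looking at the pairs, the operation is to remove every vowel.
So "cluster" becomes "clstr".

clstr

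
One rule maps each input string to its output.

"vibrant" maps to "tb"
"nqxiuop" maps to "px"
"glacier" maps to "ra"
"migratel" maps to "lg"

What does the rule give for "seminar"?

In each case the input is transformed by: move the last 3 characters to the front (rotate right by 3), then keep one character in every 3, starting at position 3 (positions 3rd, 6th, 9th, ...).
Applying that to "seminar" gives "rm".

rm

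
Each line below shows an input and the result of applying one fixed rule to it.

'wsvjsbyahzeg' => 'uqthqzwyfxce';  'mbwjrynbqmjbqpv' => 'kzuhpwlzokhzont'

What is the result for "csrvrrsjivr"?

aqptppqhgtp

The pattern: shift every letter 2 places backward in the alphabet (wrapping around).
For "csrvrrsjivr" the result is "aqptppqhgtp".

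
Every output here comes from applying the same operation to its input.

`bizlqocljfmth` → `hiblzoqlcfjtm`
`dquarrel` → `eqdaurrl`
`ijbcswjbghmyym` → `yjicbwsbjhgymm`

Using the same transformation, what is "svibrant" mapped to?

Looking at the pairs, the operation is to swap each adjacent pair of characters (1↔2, 3↔4, ...), then move the last character to the front.
Working it through for "svibrant": intermediate "vsbiartn", final "nvsbiart".
(Check on "dquarrel": → "qdaurrle" → "eqdaurrl" ✓)

nvsbiart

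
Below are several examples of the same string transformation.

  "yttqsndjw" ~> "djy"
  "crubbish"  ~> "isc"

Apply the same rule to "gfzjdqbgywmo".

Rule — swap the first and last characters, then keep only the last 3 characters.
Working it through for "gfzjdqbgywmo": intermediate "ofzjdqbgywmg", final "wmg".

wmg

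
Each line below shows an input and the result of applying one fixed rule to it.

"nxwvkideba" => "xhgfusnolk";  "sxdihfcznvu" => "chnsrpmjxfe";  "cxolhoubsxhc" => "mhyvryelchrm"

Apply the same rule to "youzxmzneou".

iyejhwjxoye

Each output is the input with this applied: shift every letter 10 places forward in the alphabet (wrapping around).
So "youzxmzneou" becomes "iyejhwjxoye".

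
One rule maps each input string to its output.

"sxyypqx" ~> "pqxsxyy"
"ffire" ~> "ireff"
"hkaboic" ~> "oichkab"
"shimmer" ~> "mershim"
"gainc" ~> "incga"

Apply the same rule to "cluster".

terclus

In each case the input is transformed by: move the last 3 characters to the front (rotate right by 3).
On "cluster" that produces "terclus".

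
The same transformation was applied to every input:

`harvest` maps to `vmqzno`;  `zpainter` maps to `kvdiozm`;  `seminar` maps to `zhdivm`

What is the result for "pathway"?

vocrvt

In each case the input is transformed by: delete the first character, then shift every letter 5 places backward in the alphabet (wrapping around).
For "pathway", step one produces "athway"; step two turns that into "vocrvt".
(Check on "harvest": → "arvest" → "vmqzno" ✓)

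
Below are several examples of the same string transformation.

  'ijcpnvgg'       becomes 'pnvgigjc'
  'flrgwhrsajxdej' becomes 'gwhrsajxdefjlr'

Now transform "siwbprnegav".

In each case the input is transformed by: swap the first and last characters, then move the first 3 characters to the end (rotate left by 3).
Working it through for "siwbprnegav": intermediate "viwbprnegas", final "bprnegasviw".

bprnegasviw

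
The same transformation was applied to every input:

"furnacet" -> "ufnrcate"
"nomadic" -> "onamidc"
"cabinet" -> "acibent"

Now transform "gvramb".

vgarbm

Looking at the pairs, the operation is to swap each adjacent pair of characters (1↔2, 3↔4, ...).
For "gvramb" the result is "vgarbm".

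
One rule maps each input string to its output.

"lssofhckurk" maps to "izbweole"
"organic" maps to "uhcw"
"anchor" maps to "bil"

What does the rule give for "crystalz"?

mnuft

In each case the input is transformed by: delete the first 3 characters, then shift every letter 6 places backward in the alphabet (wrapping around).
Applying both steps to "crystalz": "stalz", then "mnuft".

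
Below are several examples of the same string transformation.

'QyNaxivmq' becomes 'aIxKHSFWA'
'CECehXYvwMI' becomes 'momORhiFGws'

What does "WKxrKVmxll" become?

What's happening: shift every letter 10 places forward in the alphabet (wrapping around), then flip the case of every letter.
For "WKxrKVmxll", step one produces "GUhbUFwhvv"; step two turns that into "guHBufWHVV".

guHBufWHVV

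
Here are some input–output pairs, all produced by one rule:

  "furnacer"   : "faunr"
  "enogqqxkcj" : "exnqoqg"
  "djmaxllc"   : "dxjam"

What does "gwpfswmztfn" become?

Rule — delete the last 3 characters, then take characters alternately from the front and the back (1st, last, 2nd, 2nd-last, ...).
For "gwpfswmztfn", step one produces "gwpfswmz"; step two turns that into "gzwmpwfs".

gzwmpwfs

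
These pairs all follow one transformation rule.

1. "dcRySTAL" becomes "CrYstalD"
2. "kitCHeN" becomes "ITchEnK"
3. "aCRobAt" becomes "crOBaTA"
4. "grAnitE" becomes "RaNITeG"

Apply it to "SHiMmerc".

hImMERCs

The rule is to flip the case of every letter, then move the first character to the end.
Doing the same to "SHiMmerc": "hImMERCs".
(Check on "grAnitE": → "GRaNITe" → "RaNITeG" ✓)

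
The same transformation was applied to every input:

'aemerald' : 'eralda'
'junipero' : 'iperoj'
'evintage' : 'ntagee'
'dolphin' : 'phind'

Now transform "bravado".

Each output is the input with this applied: move the first 3 characters to the end (rotate left by 3), then delete the last 2 characters.
"bravado" → "vadob".

vadob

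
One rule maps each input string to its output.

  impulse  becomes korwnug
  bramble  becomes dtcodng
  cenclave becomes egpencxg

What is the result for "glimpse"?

Each output is the input with this applied: shift every letter 2 places forward in the alphabet (wrapping around).
So "glimpse" becomes "inkorug".

inkorug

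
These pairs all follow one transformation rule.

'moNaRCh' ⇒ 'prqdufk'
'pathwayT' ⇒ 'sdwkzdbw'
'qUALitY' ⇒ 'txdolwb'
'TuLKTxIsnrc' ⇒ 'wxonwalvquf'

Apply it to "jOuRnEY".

Rule — shift every letter 3 places forward in the alphabet (wrapping around), then convert every letter to lowercase.
"jOuRnEY" → "mRxUqHB" → "mrxuqhb".

mrxuqhb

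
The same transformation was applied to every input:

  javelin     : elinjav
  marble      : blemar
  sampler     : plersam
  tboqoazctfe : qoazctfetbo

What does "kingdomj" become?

The rule is to move the first 3 characters to the end (rotate left by 3).
Doing the same to "kingdomj": "gdomjkin".

gdomjkin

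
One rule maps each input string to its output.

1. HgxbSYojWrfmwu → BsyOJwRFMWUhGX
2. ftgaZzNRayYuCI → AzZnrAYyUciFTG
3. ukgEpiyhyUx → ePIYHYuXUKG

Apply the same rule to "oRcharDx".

HARdXOrC

What's happening: flip the case of every letter, then move the first 3 characters to the end (rotate left by 3).
Doing the same to "oRcharDx": "HARdXOrC".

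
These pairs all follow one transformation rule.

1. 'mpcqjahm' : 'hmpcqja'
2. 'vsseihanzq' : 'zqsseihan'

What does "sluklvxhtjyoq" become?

What's happening: delete the first character, then move the last 2 characters to the front (rotate right by 2).
Starting from "sluklvxhtjyoq": after the first operation, "luklvxhtjyoq"; after the second, "oqluklvxhtjy".

oqluklvxhtjy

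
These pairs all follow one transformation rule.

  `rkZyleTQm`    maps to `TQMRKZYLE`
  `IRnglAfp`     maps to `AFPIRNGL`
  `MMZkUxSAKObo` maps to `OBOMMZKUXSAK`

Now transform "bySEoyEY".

What's happening: move the last 3 characters to the front (rotate right by 3), then convert every letter to uppercase.
For "bySEoyEY", step one produces "yEYbySEo"; step two turns that into "YEYBYSEO".
(Check on "MMZkUxSAKObo": → "OboMMZkUxSAK" → "OBOMMZKUXSAK" ✓)

YEYBYSEO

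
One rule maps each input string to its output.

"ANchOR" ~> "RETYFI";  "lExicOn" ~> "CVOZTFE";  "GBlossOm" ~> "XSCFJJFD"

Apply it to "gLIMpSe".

XCZDGJV

The rule is to shift every letter 9 places backward in the alphabet (wrapping around), then convert every letter to uppercase.
"gLIMpSe" → "xCZDgJv" → "XCZDGJV".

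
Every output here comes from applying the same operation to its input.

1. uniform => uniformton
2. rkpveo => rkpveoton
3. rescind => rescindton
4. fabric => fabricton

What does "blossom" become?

The rule is to append "ton".
Doing the same to "blossom": "blossomton".

blossomton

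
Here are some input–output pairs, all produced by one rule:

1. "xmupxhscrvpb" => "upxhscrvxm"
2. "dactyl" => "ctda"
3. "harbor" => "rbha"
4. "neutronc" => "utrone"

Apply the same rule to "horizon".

Rule — delete the last 2 characters, then move the first 2 characters to the end (rotate left by 2).
For "horizon", step one produces "horiz"; step two turns that into "rizho".

rizho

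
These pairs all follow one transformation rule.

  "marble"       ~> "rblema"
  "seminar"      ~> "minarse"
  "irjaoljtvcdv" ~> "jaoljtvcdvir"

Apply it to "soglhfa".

glhfaso

The transformation: move the first 2 characters to the end (rotate left by 2).
Applying that to "soglhfa" gives "glhfaso".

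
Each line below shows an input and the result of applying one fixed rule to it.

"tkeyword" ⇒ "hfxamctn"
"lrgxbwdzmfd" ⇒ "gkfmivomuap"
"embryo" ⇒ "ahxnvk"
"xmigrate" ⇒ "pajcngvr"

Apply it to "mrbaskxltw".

The transformation: move the first 3 characters to the end (rotate left by 3), then shift every letter 9 places forward in the alphabet (wrapping around).
"mrbaskxltw" → "askxltwmrb" → "jbtgucfvak".
(Check on "xmigrate": → "gratexmi" → "pajcngvr" ✓)

jbtgucfvak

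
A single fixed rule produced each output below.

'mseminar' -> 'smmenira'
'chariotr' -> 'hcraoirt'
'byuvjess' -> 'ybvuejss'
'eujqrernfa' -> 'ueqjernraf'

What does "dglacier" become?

Each output is the input with this applied: swap each adjacent pair of characters (1↔2, 3↔4, ...).
On "dglacier" that produces "gdalicre".

gdalicre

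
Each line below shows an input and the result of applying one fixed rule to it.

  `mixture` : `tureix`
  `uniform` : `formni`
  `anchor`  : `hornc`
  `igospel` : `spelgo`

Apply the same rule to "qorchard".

Looking at the pairs, the operation is to delete the first character, then move the first 2 characters to the end (rotate left by 2).
On "qorchard": the first step gives "orchard", and the second then gives "chardor".

chardor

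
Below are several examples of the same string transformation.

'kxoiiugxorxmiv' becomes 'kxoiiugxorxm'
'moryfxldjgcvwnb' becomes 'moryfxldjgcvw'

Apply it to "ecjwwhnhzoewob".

In each case the input is transformed by: delete the last 2 characters.
On "ecjwwhnhzoewob" that produces "ecjwwhnhzoew".

ecjwwhnhzoew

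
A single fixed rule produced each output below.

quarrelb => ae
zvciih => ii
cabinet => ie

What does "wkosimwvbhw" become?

The transformation: delete the first 2 characters, then keep only the vowels.
For "wkosimwvbhw", step one produces "osimwvbhw"; step two turns that into "oi".

oi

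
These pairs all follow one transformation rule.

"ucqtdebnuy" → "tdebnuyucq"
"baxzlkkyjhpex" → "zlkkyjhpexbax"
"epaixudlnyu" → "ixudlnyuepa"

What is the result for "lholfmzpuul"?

In each case the input is transformed by: move the first 3 characters to the end (rotate left by 3).
On "lholfmzpuul" that produces "lfmzpuullho".

lfmzpuullho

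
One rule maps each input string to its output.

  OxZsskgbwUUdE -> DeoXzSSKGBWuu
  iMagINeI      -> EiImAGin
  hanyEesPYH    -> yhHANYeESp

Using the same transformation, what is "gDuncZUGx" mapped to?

Each output is the input with this applied: move the last 2 characters to the front (rotate right by 2), then flip the case of every letter.
Applying that to "gDuncZUGx" gives "gXGdUNCzu".

gXGdUNCzu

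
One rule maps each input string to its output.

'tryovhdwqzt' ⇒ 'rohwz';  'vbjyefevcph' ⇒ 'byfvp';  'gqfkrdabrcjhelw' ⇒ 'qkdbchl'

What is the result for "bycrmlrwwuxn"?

yrlwun

Each output is the input with this applied: keep every other character starting from the second (positions 2nd, 4th, 6th, ...).
On "bycrmlrwwuxn" that produces "yrlwun".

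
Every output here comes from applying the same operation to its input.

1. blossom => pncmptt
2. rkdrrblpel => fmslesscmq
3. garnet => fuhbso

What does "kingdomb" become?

ncljohep

Each output is the input with this applied: shift every letter 1 place forward in the alphabet (wrapping around), then move the last 2 characters to the front (rotate right by 2).
For "kingdomb" the result is "ncljohep".
(Check on "rkdrrblpel": → "slesscmqfm" → "fmslesscmq" ✓)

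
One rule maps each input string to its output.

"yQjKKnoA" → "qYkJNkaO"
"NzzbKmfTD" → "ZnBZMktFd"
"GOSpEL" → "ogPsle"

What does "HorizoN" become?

OhIROZn

Each output is the input with this applied: flip the case of every letter, then swap each adjacent pair of characters (1↔2, 3↔4, ...).
Working it through for "HorizoN": intermediate "hORIZOn", final "OhIROZn".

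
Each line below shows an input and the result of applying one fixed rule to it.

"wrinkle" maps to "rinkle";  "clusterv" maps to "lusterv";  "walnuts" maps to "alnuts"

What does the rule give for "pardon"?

ardon

In each case the input is transformed by: delete the first character.
On "pardon" that produces "ardon".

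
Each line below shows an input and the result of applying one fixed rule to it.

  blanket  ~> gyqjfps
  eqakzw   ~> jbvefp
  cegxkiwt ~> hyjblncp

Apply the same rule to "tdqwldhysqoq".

yvitvvbxqdim

What's happening: take characters alternately from the front and the back (1st, last, 2nd, 2nd-last, ...), then shift every letter 5 places forward in the alphabet (wrapping around).
Applying both steps to "tdqwldhysqoq": "tqdoqqwslydh", then "yvitvvbxqdim".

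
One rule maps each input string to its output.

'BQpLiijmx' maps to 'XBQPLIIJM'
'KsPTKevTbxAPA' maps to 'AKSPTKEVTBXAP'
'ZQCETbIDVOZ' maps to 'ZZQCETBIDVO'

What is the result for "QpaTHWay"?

YQPATHWA

In each case the input is transformed by: move the last character to the front, then convert every letter to uppercase.
Starting from "QpaTHWay": after the first operation, "yQpaTHWa"; after the second, "YQPATHWA".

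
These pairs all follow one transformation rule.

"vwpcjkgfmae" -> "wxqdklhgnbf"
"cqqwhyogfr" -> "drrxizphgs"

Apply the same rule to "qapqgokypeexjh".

rbqrhplzqffyki

What's happening: shift every letter 1 place forward in the alphabet (wrapping around).
Applying that to "qapqgokypeexjh" gives "rbqrhplzqffyki".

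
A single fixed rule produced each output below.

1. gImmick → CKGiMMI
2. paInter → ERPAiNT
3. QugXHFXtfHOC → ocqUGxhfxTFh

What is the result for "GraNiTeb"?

Each output is the input with this applied: flip the case of every letter, then move the last 2 characters to the front (rotate right by 2).
Starting from "GraNiTeb": after the first operation, "gRAnItEB"; after the second, "EBgRAnIt".

EBgRAnIt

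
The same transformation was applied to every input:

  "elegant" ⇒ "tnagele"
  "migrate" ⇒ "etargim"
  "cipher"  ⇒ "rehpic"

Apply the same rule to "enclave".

The pattern: reverse the string.
Doing the same to "enclave": "evalcne".

evalcne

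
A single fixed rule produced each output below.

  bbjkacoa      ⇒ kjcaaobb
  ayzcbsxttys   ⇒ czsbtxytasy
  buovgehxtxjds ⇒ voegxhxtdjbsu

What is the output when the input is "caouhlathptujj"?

uolhtaphutjjac

What's happening: move the first 2 characters to the end (rotate left by 2), then swap each adjacent pair of characters (1↔2, 3↔4, ...).
"caouhlathptujj" → "uolhtaphutjjac".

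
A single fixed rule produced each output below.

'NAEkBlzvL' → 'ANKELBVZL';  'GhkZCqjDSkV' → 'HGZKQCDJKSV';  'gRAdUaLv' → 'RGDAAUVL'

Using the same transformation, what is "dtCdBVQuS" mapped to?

Rule — swap each adjacent pair of characters (1↔2, 3↔4, ...), then convert every letter to uppercase.
On "dtCdBVQuS": the first step gives "tddCVBuQS", and the second then gives "TDDCVBUQS".

TDDCVBUQS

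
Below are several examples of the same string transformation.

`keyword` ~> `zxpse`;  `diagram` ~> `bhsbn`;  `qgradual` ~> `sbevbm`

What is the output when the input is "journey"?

vsofz

Each output is the input with this applied: shift every letter 1 place forward in the alphabet (wrapping around), then delete the first 2 characters.
"journey" → "kpvsofz" → "vsofz".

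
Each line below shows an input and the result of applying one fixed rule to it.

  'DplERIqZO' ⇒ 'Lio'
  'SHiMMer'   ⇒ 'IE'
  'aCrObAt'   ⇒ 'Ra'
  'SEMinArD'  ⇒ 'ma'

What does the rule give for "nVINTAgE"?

ia

The transformation: flip the case of every letter, then keep one character in every 3, starting at position 3 (positions 3rd, 6th, 9th, ...).
"nVINTAgE" → "NvintaGe" → "ia".
(Check on "SEMinArD": → "semINaRd" → "ma" ✓)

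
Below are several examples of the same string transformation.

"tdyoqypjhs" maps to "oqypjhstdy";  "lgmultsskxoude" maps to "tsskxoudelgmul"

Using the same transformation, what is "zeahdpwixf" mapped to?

hdpwixfzea

Looking at the pairs, the operation is to move the last 2 characters to the front (rotate right by 2), then swap the front and back halves of the string.
For "zeahdpwixf", step one produces "xfzeahdpwi"; step two turns that into "hdpwixfzea".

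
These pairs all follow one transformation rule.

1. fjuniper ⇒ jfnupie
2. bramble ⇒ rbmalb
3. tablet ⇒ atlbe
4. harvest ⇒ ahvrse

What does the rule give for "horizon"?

ohiroz

Each output is the input with this applied: delete the last character, then swap each adjacent pair of characters (1↔2, 3↔4, ...).
Working it through for "horizon": intermediate "horizo", final "ohiroz".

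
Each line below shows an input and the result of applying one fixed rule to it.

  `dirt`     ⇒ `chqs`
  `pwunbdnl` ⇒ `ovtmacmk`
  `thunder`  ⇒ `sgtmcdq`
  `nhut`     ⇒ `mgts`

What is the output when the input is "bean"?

adzm

The pattern: shift every letter 1 place backward in the alphabet (wrapping around).
"bean" → "adzm".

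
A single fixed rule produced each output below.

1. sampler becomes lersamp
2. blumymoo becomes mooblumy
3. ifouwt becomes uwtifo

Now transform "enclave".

aveencl

The rule is to move the last 3 characters to the front (rotate right by 3).
So "enclave" becomes "aveencl".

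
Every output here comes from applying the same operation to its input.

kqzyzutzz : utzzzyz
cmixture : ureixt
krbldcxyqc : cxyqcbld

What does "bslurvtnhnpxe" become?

vtnhnpxelur

What's happening: delete the first 2 characters, then move the first 3 characters to the end (rotate left by 3).
Working it through for "bslurvtnhnpxe": intermediate "lurvtnhnpxe", final "vtnhnpxelur".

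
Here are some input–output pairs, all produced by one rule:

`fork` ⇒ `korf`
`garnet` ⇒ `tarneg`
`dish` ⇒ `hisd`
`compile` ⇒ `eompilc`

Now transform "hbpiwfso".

In each case the input is transformed by: swap the first and last characters.
For "hbpiwfso" the result is "obpiwfsh".

obpiwfsh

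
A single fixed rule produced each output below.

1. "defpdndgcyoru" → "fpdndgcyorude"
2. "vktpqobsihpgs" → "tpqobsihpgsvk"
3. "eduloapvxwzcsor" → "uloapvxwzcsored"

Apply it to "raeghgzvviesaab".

What's happening: move the first 2 characters to the end (rotate left by 2).
For "raeghgzvviesaab" the result is "eghgzvviesaabra".

eghgzvviesaabra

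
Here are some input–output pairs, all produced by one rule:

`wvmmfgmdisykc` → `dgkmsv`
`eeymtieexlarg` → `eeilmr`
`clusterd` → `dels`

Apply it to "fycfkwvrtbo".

bfrwy

The transformation: keep every other character starting from the second (positions 2nd, 4th, 6th, ...), then sort the characters into alphabetical order.
Applying both steps to "fycfkwvrtbo": "yfwrb", then "bfrwy".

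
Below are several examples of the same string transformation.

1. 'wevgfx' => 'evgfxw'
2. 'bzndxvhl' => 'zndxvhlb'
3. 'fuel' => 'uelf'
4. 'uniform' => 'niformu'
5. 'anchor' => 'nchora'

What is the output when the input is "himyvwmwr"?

The transformation: move the first character to the end.
For "himyvwmwr" the result is "imyvwmwrh".

imyvwmwrh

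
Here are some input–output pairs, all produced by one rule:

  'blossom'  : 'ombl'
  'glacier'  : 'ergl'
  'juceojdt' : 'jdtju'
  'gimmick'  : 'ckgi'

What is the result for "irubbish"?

ishir

In each case the input is transformed by: move the first 2 characters to the end (rotate left by 2), then delete the first 3 characters.
"irubbish" → "ubbishir" → "ishir".
(Check on "juceojdt": → "ceojdtju" → "jdtju" ✓)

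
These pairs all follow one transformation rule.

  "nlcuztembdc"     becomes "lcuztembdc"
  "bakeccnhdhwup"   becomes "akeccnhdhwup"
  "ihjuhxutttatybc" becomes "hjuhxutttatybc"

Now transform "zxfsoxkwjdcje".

Looking at the pairs, the operation is to delete the first character.
"zxfsoxkwjdcje" → "xfsoxkwjdcje".

xfsoxkwjdcje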